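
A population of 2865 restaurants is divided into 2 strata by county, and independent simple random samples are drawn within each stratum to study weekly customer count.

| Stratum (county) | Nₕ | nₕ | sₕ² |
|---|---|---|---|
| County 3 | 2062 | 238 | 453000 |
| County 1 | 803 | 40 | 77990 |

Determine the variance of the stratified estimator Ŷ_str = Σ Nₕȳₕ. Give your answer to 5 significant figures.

8.3533 × 10^9

Var(Ŷ_str) = Σₕ Nₕ²(1 − fₕ)sₕ²/nₕ.
County 3: 2062²·(1 − 238/2062)·453000/238 = 7.1587095 × 10^9.
County 1: 803²·(1 − 40/803)·77990/40 = 1.1945904 × 10^9.
Sum = 8.3532999 × 10^9.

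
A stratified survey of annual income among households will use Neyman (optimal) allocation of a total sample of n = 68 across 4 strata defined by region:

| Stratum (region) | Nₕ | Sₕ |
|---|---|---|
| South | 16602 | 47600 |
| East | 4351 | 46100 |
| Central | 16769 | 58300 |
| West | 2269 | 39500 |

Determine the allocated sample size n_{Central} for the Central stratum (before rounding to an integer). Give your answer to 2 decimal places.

Neyman allocation: nₕ = n·NₕSₕ / Σⱼ NⱼSⱼ.
Σ NⱼSⱼ = 16602·47600 + 4351·46100 + 16769·58300 + 2269·39500 = 2.0580945 × 10^9.
n_{Central} = 68·16769·58300 / (2.0580945 × 10^9) = 32.30.

32.30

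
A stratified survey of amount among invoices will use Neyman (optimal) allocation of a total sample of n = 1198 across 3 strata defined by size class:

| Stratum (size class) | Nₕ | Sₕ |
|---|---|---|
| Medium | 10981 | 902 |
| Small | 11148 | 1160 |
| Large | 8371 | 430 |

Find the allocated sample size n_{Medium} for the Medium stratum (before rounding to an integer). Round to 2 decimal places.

Neyman allocation: nₕ = n·NₕSₕ / Σⱼ NⱼSⱼ.
Σ NⱼSⱼ = 10981·902 + 11148·1160 + 8371·430 = 2.6436072 × 10^7.
n_{Medium} = 1198·10981·902 / (2.6436072 × 10^7) = 448.86.

448.86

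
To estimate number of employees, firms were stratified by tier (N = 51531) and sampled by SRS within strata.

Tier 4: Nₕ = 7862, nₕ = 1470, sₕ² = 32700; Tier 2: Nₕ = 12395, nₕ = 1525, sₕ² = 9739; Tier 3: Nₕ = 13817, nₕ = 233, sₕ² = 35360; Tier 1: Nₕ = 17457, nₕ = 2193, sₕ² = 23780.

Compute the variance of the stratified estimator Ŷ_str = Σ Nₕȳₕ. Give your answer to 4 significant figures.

Var(Ŷ_str) = Σₕ Nₕ²(1 − fₕ)sₕ²/nₕ.
Tier 4: 7862²·(1 − 1470/7862)·32700/1470 = 1.117893 × 10^9.
Tier 2: 12395²·(1 − 1525/12395)·9739/1525 = 8.6044001 × 10^8.
Tier 3: 13817²·(1 − 233/13817)·35360/233 = 2.8483789 × 10^10.
Tier 1: 17457²·(1 − 2193/17457)·23780/2193 = 2.8894234 × 10^9.
Sum = 3.3351545 × 10^10.

3.335 × 10^10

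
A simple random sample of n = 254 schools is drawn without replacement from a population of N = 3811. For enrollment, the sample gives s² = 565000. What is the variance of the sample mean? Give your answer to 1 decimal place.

Under SRS without replacement, Var(ȳ) = (1 − f)·s²/n with f = n/N = 254/3811 = 0.06664917.
Var(ȳ) = (1 − 0.06664917)·565000/254 = 0.93335083·2224.4094 = 2076.1544.

2076.2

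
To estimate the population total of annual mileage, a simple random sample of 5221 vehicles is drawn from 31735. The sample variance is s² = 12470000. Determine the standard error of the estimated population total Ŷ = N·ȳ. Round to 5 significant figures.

1.4176 × 10^6

Var(Ŷ) = N²·Var(ȳ) = N²·(1 − n/N)·s²/n.
f = 5221/31735 = 0.16451867; Var(ȳ) = 0.83548133·12470000/5221 = 1995.4898.
Var(Ŷ) = 31735² · 1995.4898 = 2.0096782 × 10^12.
SE(Ŷ) = √(2.0096782 × 10^12) = 1.4176 × 10^6.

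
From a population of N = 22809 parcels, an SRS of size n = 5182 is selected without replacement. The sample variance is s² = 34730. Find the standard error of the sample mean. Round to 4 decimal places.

2.2758

Under SRS without replacement, Var(ȳ) = (1 − f)·s²/n with f = n/N = 5182/22809 = 0.22719102.
Var(ȳ) = (1 − 0.22719102)·34730/5182 = 0.77280898·6.7020455 = 5.179401.
SE(ȳ) = √(5.179401) = 2.2758.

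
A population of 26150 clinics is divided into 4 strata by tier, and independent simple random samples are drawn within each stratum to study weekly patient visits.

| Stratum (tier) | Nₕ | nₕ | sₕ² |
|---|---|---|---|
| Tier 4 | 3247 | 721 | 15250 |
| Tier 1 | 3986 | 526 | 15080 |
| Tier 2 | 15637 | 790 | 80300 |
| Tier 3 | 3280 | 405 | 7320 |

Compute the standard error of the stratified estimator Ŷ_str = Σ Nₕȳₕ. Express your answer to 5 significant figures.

Var(Ŷ_str) = Σₕ Nₕ²(1 − fₕ)sₕ²/nₕ.
Tier 4: 3247²·(1 − 721/3247)·15250/721 = 1.7348032 × 10^8.
Tier 1: 3986²·(1 − 526/3986)·15080/526 = 3.9539301 × 10^8.
Tier 2: 15637²·(1 − 790/15637)·80300/790 = 2.3598294 × 10^10.
Tier 3: 3280²·(1 − 405/3280)·7320/405 = 1.7043852 × 10^8.
Sum = 2.4337606 × 10^10.
SE = √(2.4337606 × 10^10) = 156010.

156010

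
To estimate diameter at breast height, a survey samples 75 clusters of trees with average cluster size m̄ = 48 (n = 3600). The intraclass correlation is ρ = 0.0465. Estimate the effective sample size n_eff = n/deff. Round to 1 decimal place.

1130.1

deff = 1 + (48 − 1)·0.0465 = 1 + 2.1855 = 3.1855.
n_eff = 3600 / 3.1855 = 1130.1.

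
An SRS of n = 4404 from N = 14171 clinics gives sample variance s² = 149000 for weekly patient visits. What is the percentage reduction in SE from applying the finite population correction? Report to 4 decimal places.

16.9805

f = n/N = 4404/14171 = 0.31077553.
SE_no-fpc = √(s²/n) = 5.8166038; SE_fpc = √((1−f)s²/n) = 4.8289179.
Ratio = √(1−f) = 0.83019544. Reduction = 100·(1 − 0.83019544) = 16.9805%.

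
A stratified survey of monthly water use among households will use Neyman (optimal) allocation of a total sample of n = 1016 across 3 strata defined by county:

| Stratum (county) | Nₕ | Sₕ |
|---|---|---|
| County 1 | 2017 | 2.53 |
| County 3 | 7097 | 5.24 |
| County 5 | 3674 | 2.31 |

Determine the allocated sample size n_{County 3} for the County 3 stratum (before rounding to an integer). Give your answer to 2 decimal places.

Neyman allocation: nₕ = n·NₕSₕ / Σⱼ NⱼSⱼ.
Σ NⱼSⱼ = 2017·2.53 + 7097·5.24 + 3674·2.31 = 50778.23.
n_{County 3} = 1016·7097·5.24 / 50778.23 = 744.08.

744.08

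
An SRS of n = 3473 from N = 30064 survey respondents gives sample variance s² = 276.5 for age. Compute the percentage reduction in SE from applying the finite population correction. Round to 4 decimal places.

5.9532

f = n/N = 3473/30064 = 0.11552022.
SE_no-fpc = √(s²/n) = 0.28215982; SE_fpc = √((1−f)s²/n) = 0.26536224.
Ratio = √(1−f) = 0.94046785. Reduction = 100·(1 − 0.94046785) = 5.9532%.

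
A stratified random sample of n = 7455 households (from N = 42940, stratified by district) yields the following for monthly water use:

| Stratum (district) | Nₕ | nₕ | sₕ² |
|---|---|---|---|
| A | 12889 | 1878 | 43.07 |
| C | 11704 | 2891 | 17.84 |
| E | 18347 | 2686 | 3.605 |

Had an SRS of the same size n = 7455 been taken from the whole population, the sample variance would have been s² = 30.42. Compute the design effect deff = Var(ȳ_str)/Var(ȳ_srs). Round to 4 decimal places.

0.6879

Var(ȳ_str) = Σ Wₕ²(1−fₕ)sₕ²/nₕ with Wₕ = Nₕ/42940:
  A: (12889/42940)²·(1−1878/12889)·43.07/1878 = 0.0017652296
  C: (11704/42940)²·(1−2891/11704)·17.84/2891 = 3.4520793 × 10^-4
  E: (18347/42940)²·(1−2686/18347)·3.605/2686 = 2.091509 × 10^-4
  → Var(ȳ_str) = 0.0023195884.
Var(ȳ_srs) = (1 − 7455/42940)·30.42/7455 = 0.0033720525.
deff = 0.0023195884 / 0.0033720525 = 0.6879.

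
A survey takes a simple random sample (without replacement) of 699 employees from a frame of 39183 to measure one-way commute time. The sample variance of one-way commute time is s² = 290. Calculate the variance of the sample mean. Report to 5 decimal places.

0.40748

Under SRS without replacement, Var(ȳ) = (1 − f)·s²/n with f = n/N = 699/39183 = 0.01783937.
Var(ȳ) = (1 − 0.01783937)·290/699 = 0.98216063·0.4148784 = 0.40747723.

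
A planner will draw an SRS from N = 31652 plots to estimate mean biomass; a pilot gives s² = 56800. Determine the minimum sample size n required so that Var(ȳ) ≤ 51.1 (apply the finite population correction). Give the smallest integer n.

1074

Without fpc, n₀ = s²/D = 56800/51.1 = 1111.5460.
With fpc, (1 − n/N)·s²/n ≤ D requires n ≥ n₀/(1 + n₀/N) = 1111.5460/(1 + 1111.5460/31652) = 1073.8354.
Rounding up, n = 1074.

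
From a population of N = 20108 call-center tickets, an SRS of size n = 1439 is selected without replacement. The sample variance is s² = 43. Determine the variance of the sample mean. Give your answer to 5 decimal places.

Under SRS without replacement, Var(ȳ) = (1 − f)·s²/n with f = n/N = 1439/20108 = 0.07156356.
Var(ȳ) = (1 − 0.07156356)·43/1439 = 0.92843644·0.029881862 = 0.02774341.

0.02774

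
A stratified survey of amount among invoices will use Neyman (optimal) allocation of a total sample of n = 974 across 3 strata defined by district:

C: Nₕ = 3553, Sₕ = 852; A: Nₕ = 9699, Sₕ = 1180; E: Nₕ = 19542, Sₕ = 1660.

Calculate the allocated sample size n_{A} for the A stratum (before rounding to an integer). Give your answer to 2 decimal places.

Neyman allocation: nₕ = n·NₕSₕ / Σⱼ NⱼSⱼ.
Σ NⱼSⱼ = 3553·852 + 9699·1180 + 19542·1660 = 4.6911696 × 10^7.
n_{A} = 974·9699·1180 / (4.6911696 × 10^7) = 237.62.

237.62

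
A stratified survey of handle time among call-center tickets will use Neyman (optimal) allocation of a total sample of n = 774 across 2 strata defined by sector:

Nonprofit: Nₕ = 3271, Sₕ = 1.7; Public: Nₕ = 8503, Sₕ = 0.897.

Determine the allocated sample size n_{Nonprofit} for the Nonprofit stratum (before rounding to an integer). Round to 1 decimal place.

Neyman allocation: nₕ = n·NₕSₕ / Σⱼ NⱼSⱼ.
Σ NⱼSⱼ = 3271·1.7 + 8503·0.897 = 13187.891.
n_{Nonprofit} = 774·3271·1.7 / 13187.891 = 326.4.

326.4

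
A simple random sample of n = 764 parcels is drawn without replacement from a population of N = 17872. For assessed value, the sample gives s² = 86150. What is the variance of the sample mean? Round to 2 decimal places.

Under SRS without replacement, Var(ȳ) = (1 − f)·s²/n with f = n/N = 764/17872 = 0.04274843.
Var(ȳ) = (1 − 0.04274843)·86150/764 = 0.95725157·112.76178 = 107.94139.

107.94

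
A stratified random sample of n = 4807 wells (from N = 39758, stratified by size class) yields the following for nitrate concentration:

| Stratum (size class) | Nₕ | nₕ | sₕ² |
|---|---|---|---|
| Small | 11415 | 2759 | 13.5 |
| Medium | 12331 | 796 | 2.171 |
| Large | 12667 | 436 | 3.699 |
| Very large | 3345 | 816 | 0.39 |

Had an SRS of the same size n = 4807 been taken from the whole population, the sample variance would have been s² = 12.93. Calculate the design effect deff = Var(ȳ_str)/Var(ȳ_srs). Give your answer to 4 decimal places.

Var(ȳ_str) = Σ Wₕ²(1−fₕ)sₕ²/nₕ with Wₕ = Nₕ/39758:
  Small: (11415/39758)²·(1−2759/11415)·13.5/2759 = 3.0586246 × 10^-4
  Medium: (12331/39758)²·(1−796/12331)·2.171/796 = 2.4542206 × 10^-4
  Large: (12667/39758)²·(1−436/12667)·3.699/436 = 8.3154263 × 10^-4
  Very large: (3345/39758)²·(1−816/3345)·0.39/816 = 2.5578221 × 10^-6
  → Var(ȳ_str) = 0.001385385.
Var(ȳ_srs) = (1 − 4807/39758)·12.93/4807 = 0.0023646098.
deff = 0.001385385 / 0.0023646098 = 0.5859.

0.5859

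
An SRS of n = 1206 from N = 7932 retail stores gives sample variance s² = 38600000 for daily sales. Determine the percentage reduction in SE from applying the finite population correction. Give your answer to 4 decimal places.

7.9154

f = n/N = 1206/7932 = 0.15204236.
SE_no-fpc = √(s²/n) = 178.90398; SE_fpc = √((1−f)s²/n) = 164.74304.
Ratio = √(1−f) = 0.92084615. Reduction = 100·(1 − 0.92084615) = 7.9154%.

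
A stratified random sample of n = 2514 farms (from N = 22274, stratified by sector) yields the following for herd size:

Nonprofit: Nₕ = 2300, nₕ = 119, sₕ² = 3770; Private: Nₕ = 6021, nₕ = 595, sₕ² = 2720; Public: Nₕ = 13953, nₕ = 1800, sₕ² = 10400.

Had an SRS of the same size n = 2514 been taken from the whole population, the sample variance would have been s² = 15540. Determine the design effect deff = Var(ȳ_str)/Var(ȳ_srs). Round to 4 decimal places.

0.4734

Var(ȳ_str) = Σ Wₕ²(1−fₕ)sₕ²/nₕ with Wₕ = Nₕ/22274:
  Nonprofit: (2300/22274)²·(1−119/2300)·3770/119 = 0.32031809
  Private: (6021/22274)²·(1−595/6021)·2720/595 = 0.30102594
  Public: (13953/22274)²·(1−1800/13953)·10400/1800 = 1.9747653
  → Var(ȳ_str) = 2.5961093.
Var(ȳ_srs) = (1 − 2514/22274)·15540/2514 = 5.4837098.
deff = 2.5961093 / 5.4837098 = 0.4734.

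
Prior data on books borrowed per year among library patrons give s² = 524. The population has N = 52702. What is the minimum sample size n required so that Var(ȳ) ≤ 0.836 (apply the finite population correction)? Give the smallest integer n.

620

Without fpc, n₀ = s²/D = 524/0.836 = 626.7943.
With fpc, (1 − n/N)·s²/n ≤ D requires n ≥ n₀/(1 + n₀/N) = 626.7943/(1 + 626.7943/52702) = 619.4273.
Rounding up, n = 620.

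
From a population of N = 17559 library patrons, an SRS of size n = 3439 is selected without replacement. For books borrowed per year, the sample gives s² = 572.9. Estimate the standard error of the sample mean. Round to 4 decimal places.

Under SRS without replacement, Var(ȳ) = (1 − f)·s²/n with f = n/N = 3439/17559 = 0.19585398.
Var(ȳ) = (1 − 0.19585398)·572.9/3439 = 0.80414602·0.16658912 = 0.13396198.
SE(ȳ) = √(0.13396198) = 0.3660.

0.3660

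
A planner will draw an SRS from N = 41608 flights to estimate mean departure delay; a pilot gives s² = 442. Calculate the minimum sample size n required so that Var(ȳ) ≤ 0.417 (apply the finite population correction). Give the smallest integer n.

Without fpc, n₀ = s²/D = 442/0.417 = 1059.9520.
With fpc, (1 − n/N)·s²/n ≤ D requires n ≥ n₀/(1 + n₀/N) = 1059.9520/(1 + 1059.9520/41608) = 1033.6208.
Rounding up, n = 1034.

1034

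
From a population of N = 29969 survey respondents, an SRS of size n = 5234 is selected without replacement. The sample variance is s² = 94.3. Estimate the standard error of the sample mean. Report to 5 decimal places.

0.12194

Under SRS without replacement, Var(ȳ) = (1 − f)·s²/n with f = n/N = 5234/29969 = 0.17464714.
Var(ȳ) = (1 − 0.17464714)·94.3/5234 = 0.82535286·0.018016813 = 0.014870228.
SE(ȳ) = √(0.014870228) = 0.12194.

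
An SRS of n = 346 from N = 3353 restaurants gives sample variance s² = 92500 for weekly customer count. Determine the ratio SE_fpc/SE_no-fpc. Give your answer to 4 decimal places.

f = n/N = 346/3353 = 0.10319117.
SE_no-fpc = √(s²/n) = 16.350567; SE_fpc = √((1−f)s²/n) = 15.483985.
Ratio = √(1−f) = 0.94699991.

0.9470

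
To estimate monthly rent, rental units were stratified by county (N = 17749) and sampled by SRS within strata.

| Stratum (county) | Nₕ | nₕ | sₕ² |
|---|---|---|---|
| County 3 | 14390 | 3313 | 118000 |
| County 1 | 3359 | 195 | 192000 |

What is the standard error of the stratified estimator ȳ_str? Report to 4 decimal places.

7.1581

Var(ȳ_str) = Σₕ Wₕ²(1 − fₕ)sₕ²/nₕ with Wₕ = Nₕ/N, N = 17749.
County 3: Wₕ = 0.81074990; term = 0.81074990²·(1 − 0.23022933)·118000/3313 = 18.021699.
County 1: Wₕ = 0.18925010; term = 0.18925010²·(1 − 0.05805299)·192000/195 = 33.217376.
Sum = 51.239075.
SE = √(51.239075) = 7.1581.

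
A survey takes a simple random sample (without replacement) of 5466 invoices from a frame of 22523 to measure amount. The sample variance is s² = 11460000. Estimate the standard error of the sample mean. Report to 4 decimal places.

39.8470

Under SRS without replacement, Var(ȳ) = (1 − f)·s²/n with f = n/N = 5466/22523 = 0.24268526.
Var(ȳ) = (1 − 0.24268526)·11460000/5466 = 0.75731474·2096.5971 = 1587.7839.
SE(ȳ) = √(1587.7839) = 39.8470.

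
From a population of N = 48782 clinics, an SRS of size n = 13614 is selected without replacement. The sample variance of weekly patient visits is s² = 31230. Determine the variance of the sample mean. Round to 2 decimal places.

Under SRS without replacement, Var(ȳ) = (1 − f)·s²/n with f = n/N = 13614/48782 = 0.27907835.
Var(ȳ) = (1 − 0.27907835)·31230/13614 = 0.72092165·2.2939621 = 1.6537669.

1.65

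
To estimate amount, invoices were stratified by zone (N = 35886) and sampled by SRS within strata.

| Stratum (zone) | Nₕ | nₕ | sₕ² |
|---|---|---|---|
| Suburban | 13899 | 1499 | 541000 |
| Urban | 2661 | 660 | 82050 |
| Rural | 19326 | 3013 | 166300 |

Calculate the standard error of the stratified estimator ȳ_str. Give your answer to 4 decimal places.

Var(ȳ_str) = Σₕ Wₕ²(1 − fₕ)sₕ²/nₕ with Wₕ = Nₕ/N, N = 35886.
Suburban: Wₕ = 0.38730981; term = 0.38730981²·(1 − 0.10784949)·541000/1499 = 48.300404.
Urban: Wₕ = 0.07415148; term = 0.07415148²·(1 − 0.24802706)·82050/660 = 0.51401585.
Rural: Wₕ = 0.53853871; term = 0.53853871²·(1 − 0.15590396)·166300/3013 = 13.511975.
Sum = 62.326395.
SE = √(62.326395) = 7.8947.

7.8947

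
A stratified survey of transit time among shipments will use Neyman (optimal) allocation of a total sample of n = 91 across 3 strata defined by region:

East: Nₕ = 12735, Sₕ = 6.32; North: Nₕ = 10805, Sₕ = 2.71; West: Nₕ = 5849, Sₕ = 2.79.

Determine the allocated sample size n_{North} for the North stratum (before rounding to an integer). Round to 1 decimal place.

Neyman allocation: nₕ = n·NₕSₕ / Σⱼ NⱼSⱼ.
Σ NⱼSⱼ = 12735·6.32 + 10805·2.71 + 5849·2.79 = 126085.46.
n_{North} = 91·10805·2.71 / 126085.46 = 21.1.

21.1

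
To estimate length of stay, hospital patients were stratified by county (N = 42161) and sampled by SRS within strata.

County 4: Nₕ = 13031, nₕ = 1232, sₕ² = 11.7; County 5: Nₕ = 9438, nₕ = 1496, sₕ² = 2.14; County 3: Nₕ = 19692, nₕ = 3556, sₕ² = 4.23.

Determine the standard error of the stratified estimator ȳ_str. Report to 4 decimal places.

Var(ȳ_str) = Σₕ Wₕ²(1 − fₕ)sₕ²/nₕ with Wₕ = Nₕ/N, N = 42161.
County 4: Wₕ = 0.30907711; term = 0.30907711²·(1 − 0.09454378)·11.7/1232 = 8.2144084 × 10^-4.
County 5: Wₕ = 0.22385617; term = 0.22385617²·(1 − 0.15850816)·2.14/1496 = 6.0321236 × 10^-5.
County 3: Wₕ = 0.46706672; term = 0.46706672²·(1 − 0.18058095)·4.23/3556 = 2.126388 × 10^-4.
Sum = 0.0010944009.
SE = √(0.0010944009) = 0.0331.

0.0331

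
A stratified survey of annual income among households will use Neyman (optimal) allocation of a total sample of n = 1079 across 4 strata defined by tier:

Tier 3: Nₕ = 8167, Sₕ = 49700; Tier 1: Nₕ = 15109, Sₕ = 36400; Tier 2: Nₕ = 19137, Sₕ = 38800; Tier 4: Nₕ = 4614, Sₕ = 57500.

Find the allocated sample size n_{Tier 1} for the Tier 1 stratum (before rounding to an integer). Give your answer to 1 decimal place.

302.2

Neyman allocation: nₕ = n·NₕSₕ / Σⱼ NⱼSⱼ.
Σ NⱼSⱼ = 8167·49700 + 15109·36400 + 19137·38800 + 4614·57500 = 1.9636881 × 10^9.
n_{Tier 1} = 1079·15109·36400 / (1.9636881 × 10^9) = 302.2.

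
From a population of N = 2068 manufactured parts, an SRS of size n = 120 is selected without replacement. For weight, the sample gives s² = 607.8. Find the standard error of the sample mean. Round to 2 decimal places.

2.18

Under SRS without replacement, Var(ȳ) = (1 − f)·s²/n with f = n/N = 120/2068 = 0.05802708.
Var(ȳ) = (1 − 0.05802708)·607.8/120 = 0.94197292·5.065 = 4.7710928.
SE(ȳ) = √(4.7710928) = 2.18.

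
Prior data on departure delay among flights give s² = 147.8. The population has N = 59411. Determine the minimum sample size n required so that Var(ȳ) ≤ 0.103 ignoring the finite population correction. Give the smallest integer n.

Without fpc, n₀ = s²/D = 147.8/0.103 = 1434.9515.
Rounding up, n = 1435.

1435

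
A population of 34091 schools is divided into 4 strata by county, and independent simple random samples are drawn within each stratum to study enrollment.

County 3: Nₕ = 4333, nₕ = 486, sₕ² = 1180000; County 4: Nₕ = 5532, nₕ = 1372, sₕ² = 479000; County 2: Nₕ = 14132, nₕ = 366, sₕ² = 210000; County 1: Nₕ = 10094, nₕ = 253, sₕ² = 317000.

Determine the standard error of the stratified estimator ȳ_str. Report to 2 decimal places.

Var(ȳ_str) = Σₕ Wₕ²(1 − fₕ)sₕ²/nₕ with Wₕ = Nₕ/N, N = 34091.
County 3: Wₕ = 0.12710099; term = 0.12710099²·(1 − 0.11216247)·1180000/486 = 34.823878.
County 4: Wₕ = 0.16227157; term = 0.16227157²·(1 − 0.24801157)·479000/1372 = 6.913173.
County 2: Wₕ = 0.41453756; term = 0.41453756²·(1 − 0.02589867)·210000/366 = 96.043974.
County 1: Wₕ = 0.29608988; term = 0.29608988²·(1 − 0.02506439)·317000/253 = 107.09317.
Sum = 244.8742.
SE = √(244.8742) = 15.65.

15.65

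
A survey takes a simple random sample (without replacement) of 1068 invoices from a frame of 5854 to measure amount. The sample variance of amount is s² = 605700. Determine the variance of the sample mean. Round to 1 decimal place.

Under SRS without replacement, Var(ȳ) = (1 − f)·s²/n with f = n/N = 1068/5854 = 0.18243936.
Var(ȳ) = (1 − 0.18243936)·605700/1068 = 0.81756064·567.13483 = 463.66712.

463.7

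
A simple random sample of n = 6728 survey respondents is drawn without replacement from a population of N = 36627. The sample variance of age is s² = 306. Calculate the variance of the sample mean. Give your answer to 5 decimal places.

0.03713

Under SRS without replacement, Var(ȳ) = (1 − f)·s²/n with f = n/N = 6728/36627 = 0.18368963.
Var(ȳ) = (1 − 0.18368963)·306/6728 = 0.81631037·0.04548157 = 0.037127077.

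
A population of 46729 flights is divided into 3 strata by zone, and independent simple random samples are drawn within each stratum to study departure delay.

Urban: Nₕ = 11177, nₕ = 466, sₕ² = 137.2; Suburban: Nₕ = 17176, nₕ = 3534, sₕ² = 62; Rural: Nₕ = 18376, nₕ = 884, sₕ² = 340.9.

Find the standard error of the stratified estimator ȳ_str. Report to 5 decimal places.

Var(ȳ_str) = Σₕ Wₕ²(1 − fₕ)sₕ²/nₕ with Wₕ = Nₕ/N, N = 46729.
Urban: Wₕ = 0.23918766; term = 0.23918766²·(1 − 0.04169276)·137.2/466 = 0.016141745.
Suburban: Wₕ = 0.36756618; term = 0.36756618²·(1 − 0.20575221)·62/3534 = 0.0018825748.
Rural: Wₕ = 0.39324616; term = 0.39324616²·(1 − 0.04810623)·340.9/884 = 0.056766512.
Sum = 0.074790832.
SE = √(0.074790832) = 0.27348.

0.27348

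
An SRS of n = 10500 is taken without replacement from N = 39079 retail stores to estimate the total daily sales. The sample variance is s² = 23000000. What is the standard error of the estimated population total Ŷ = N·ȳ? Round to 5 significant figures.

Var(Ŷ) = N²·Var(ȳ) = N²·(1 − n/N)·s²/n.
f = 10500/39079 = 0.26868651; Var(ȳ) = 0.73131349·23000000/10500 = 1601.9248.
Var(Ŷ) = 39079² · 1601.9248 = 2.4464087 × 10^12.
SE(Ŷ) = √(2.4464087 × 10^12) = 1.5641 × 10^6.

1.5641 × 10^6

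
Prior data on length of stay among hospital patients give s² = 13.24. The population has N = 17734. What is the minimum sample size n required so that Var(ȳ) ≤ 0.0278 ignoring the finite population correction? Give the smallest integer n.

Without fpc, n₀ = s²/D = 13.24/0.0278 = 476.2590.
Rounding up, n = 477.

477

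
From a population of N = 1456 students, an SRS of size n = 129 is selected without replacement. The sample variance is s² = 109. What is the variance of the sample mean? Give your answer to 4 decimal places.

Under SRS without replacement, Var(ȳ) = (1 − f)·s²/n with f = n/N = 129/1456 = 0.08859890.
Var(ȳ) = (1 − 0.08859890)·109/129 = 0.91140110·0.84496124 = 0.7700986.

0.7701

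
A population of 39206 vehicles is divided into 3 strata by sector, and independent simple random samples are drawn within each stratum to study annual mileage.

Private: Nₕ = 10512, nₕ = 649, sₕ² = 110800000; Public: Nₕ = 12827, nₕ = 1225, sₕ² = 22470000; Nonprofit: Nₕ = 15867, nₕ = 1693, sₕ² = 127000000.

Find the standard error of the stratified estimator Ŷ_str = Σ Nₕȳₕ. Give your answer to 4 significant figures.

6.107 × 10^6

Var(Ŷ_str) = Σₕ Nₕ²(1 − fₕ)sₕ²/nₕ.
Private: 10512²·(1 − 649/10512)·110800000/649 = 1.770066 × 10^13.
Public: 12827²·(1 − 1225/12827)·22470000/1225 = 2.729763 × 10^12.
Nonprofit: 15867²·(1 − 1693/15867)·127000000/1693 = 1.6870735 × 10^13.
Sum = 3.7301158 × 10^13.
SE = √(3.7301158 × 10^13) = 6.107 × 10^6.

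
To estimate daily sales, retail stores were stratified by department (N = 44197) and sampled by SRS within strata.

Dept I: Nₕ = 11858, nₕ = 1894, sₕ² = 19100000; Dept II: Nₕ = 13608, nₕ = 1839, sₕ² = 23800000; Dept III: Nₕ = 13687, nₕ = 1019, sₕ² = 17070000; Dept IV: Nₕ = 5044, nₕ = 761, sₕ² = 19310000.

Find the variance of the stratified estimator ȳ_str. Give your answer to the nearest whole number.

3439

Var(ȳ_str) = Σₕ Wₕ²(1 − fₕ)sₕ²/nₕ with Wₕ = Nₕ/N, N = 44197.
Dept I: Wₕ = 0.26829875; term = 0.26829875²·(1 − 0.15972339)·19100000/1894 = 609.97632.
Dept II: Wₕ = 0.30789420; term = 0.30789420²·(1 − 0.13514109)·23800000/1839 = 1061.0687.
Dept III: Wₕ = 0.30968165; term = 0.30968165²·(1 − 0.07445021)·17070000/1019 = 1486.9285.
Dept IV: Wₕ = 0.11412539; term = 0.11412539²·(1 − 0.15087232)·19310000/761 = 280.6307.
Sum = 3438.6042.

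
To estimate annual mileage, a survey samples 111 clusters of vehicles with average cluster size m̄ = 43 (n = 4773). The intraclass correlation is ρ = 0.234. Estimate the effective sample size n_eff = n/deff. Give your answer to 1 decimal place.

440.8

deff = 1 + (43 − 1)·0.234 = 1 + 9.828 = 10.828.
n_eff = 4773 / 10.828 = 440.8.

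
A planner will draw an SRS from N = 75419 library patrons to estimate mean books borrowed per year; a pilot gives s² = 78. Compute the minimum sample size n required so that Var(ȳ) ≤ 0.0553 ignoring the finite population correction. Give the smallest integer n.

Without fpc, n₀ = s²/D = 78/0.0553 = 1410.4882.
Rounding up, n = 1411.

1411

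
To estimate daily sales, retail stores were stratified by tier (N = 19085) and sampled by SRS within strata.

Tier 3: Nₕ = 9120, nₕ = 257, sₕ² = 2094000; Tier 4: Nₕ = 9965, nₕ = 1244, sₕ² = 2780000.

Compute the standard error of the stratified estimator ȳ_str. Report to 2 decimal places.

48.39

Var(ȳ_str) = Σₕ Wₕ²(1 − fₕ)sₕ²/nₕ with Wₕ = Nₕ/N, N = 19085.
Tier 3: Wₕ = 0.47786220; term = 0.47786220²·(1 − 0.02817982)·2094000/257 = 1808.1515.
Tier 4: Wₕ = 0.52213780; term = 0.52213780²·(1 − 0.12483693)·2780000/1244 = 533.19206.
Sum = 2341.3436.
SE = √(2341.3436) = 48.39.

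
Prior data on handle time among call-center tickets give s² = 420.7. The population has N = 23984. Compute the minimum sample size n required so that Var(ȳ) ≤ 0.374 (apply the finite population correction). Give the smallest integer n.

Without fpc, n₀ = s²/D = 420.7/0.374 = 1124.8663.
With fpc, (1 − n/N)·s²/n ≤ D requires n ≥ n₀/(1 + n₀/N) = 1124.8663/(1 + 1124.8663/23984) = 1074.4728.
Rounding up, n = 1075.

1075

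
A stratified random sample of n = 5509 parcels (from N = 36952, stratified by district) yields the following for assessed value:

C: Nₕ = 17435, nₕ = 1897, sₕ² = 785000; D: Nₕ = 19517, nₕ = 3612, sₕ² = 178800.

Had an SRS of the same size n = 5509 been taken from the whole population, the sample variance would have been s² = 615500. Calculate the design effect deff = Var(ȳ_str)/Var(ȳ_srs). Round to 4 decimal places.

0.9820

Var(ȳ_str) = Σ Wₕ²(1−fₕ)sₕ²/nₕ with Wₕ = Nₕ/36952:
  C: (17435/36952)²·(1−1897/17435)·785000/1897 = 82.100064
  D: (19517/36952)²·(1−3612/19517)·178800/3612 = 11.253578
  → Var(ȳ_str) = 93.353642.
Var(ȳ_srs) = (1 − 5509/36952)·615500/5509 = 95.069522.
deff = 93.353642 / 95.069522 = 0.9820.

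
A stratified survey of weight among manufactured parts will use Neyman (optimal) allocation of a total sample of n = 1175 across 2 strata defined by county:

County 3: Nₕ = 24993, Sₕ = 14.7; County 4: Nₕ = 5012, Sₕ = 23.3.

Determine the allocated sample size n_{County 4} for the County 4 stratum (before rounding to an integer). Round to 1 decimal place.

Neyman allocation: nₕ = n·NₕSₕ / Σⱼ NⱼSⱼ.
Σ NⱼSⱼ = 24993·14.7 + 5012·23.3 = 484176.7.
n_{County 4} = 1175·5012·23.3 / 484176.7 = 283.4.

283.4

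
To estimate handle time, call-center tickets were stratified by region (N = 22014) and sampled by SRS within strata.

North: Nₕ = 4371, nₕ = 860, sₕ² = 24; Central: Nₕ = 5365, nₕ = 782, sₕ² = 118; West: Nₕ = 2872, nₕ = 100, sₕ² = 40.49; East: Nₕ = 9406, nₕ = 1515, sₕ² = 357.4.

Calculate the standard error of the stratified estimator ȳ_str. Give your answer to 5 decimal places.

Var(ȳ_str) = Σₕ Wₕ²(1 − fₕ)sₕ²/nₕ with Wₕ = Nₕ/N, N = 22014.
North: Wₕ = 0.19855546; term = 0.19855546²·(1 − 0.19675132)·24/860 = 8.8374405 × 10^-4.
Central: Wₕ = 0.24370855; term = 0.24370855²·(1 − 0.14575955)·118/782 = 0.0076559117.
West: Wₕ = 0.13046243; term = 0.13046243²·(1 − 0.03481894)·40.49/100 = 0.0066516213.
East: Wₕ = 0.42727355; term = 0.42727355²·(1 − 0.16106740)·357.4/1515 = 0.036131085.
Sum = 0.051322362.
SE = √(0.051322362) = 0.22654.

0.22654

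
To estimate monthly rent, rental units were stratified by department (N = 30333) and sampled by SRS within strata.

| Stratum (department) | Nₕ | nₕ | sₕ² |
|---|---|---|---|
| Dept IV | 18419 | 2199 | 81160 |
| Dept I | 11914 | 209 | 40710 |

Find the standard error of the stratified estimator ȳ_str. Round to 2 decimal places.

Var(ȳ_str) = Σₕ Wₕ²(1 − fₕ)sₕ²/nₕ with Wₕ = Nₕ/N, N = 30333.
Dept IV: Wₕ = 0.60722645; term = 0.60722645²·(1 − 0.11938759)·81160/2199 = 11.984032.
Dept I: Wₕ = 0.39277355; term = 0.39277355²·(1 − 0.01754239)·40710/209 = 29.522498.
Sum = 41.50653.
SE = √(41.50653) = 6.44.

6.44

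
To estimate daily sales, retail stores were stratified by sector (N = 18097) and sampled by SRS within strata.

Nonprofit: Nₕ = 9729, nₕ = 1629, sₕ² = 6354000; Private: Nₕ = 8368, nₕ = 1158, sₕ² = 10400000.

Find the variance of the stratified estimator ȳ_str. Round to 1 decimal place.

Var(ȳ_str) = Σₕ Wₕ²(1 − fₕ)sₕ²/nₕ with Wₕ = Nₕ/N, N = 18097.
Nonprofit: Wₕ = 0.53760292; term = 0.53760292²·(1 − 0.16743756)·6354000/1629 = 938.56893.
Private: Wₕ = 0.46239708; term = 0.46239708²·(1 − 0.13838432)·10400000/1158 = 1654.5068.
Sum = 2593.0757.

2593.1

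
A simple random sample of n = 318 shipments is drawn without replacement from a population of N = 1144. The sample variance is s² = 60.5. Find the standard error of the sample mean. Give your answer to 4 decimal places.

0.3706

Under SRS without replacement, Var(ȳ) = (1 − f)·s²/n with f = n/N = 318/1144 = 0.27797203.
Var(ȳ) = (1 − 0.27797203)·60.5/318 = 0.72202797·0.19025157 = 0.13736696.
SE(ȳ) = √(0.13736696) = 0.3706.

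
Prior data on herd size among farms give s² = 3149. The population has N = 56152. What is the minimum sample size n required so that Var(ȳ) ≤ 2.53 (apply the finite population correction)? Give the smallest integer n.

1218

Without fpc, n₀ = s²/D = 3149/2.53 = 1244.6640.
With fpc, (1 − n/N)·s²/n ≤ D requires n ≥ n₀/(1 + n₀/N) = 1244.6640/(1 + 1244.6640/56152) = 1217.6731.
Rounding up, n = 1218.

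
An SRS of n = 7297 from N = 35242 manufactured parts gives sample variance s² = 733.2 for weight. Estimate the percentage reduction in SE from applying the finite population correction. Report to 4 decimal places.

10.9525

f = n/N = 7297/35242 = 0.20705408.
SE_no-fpc = √(s²/n) = 0.31698525; SE_fpc = √((1−f)s²/n) = 0.28226748.
Ratio = √(1−f) = 0.89047511. Reduction = 100·(1 − 0.89047511) = 10.9525%.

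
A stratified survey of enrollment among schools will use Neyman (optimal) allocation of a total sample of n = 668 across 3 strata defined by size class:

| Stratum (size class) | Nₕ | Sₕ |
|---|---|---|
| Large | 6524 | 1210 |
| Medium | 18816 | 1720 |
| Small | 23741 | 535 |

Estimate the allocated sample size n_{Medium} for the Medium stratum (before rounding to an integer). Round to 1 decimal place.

408.2

Neyman allocation: nₕ = n·NₕSₕ / Σⱼ NⱼSⱼ.
Σ NⱼSⱼ = 6524·1210 + 18816·1720 + 23741·535 = 5.2958995 × 10^7.
n_{Medium} = 668·18816·1720 / (5.2958995 × 10^7) = 408.2.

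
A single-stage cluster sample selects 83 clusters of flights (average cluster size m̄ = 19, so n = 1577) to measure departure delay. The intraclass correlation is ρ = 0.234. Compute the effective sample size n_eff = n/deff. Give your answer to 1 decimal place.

deff = 1 + (19 − 1)·0.234 = 1 + 4.212 = 5.212.
n_eff = 1577 / 5.212 = 302.6.

302.6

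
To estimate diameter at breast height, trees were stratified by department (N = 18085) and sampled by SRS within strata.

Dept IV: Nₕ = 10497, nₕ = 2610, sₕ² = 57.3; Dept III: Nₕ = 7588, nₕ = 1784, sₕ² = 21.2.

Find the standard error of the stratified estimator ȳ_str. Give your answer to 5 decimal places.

Var(ȳ_str) = Σₕ Wₕ²(1 − fₕ)sₕ²/nₕ with Wₕ = Nₕ/N, N = 18085.
Dept IV: Wₕ = 0.58042577; term = 0.58042577²·(1 − 0.24864247)·57.3/2610 = 0.0055571757.
Dept III: Wₕ = 0.41957423; term = 0.41957423²·(1 − 0.23510807)·21.2/1784 = 0.0016001427.
Sum = 0.0071573184.
SE = √(0.0071573184) = 0.08460.

0.08460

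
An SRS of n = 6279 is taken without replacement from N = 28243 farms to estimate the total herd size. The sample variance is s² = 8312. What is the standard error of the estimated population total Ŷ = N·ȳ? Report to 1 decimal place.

Var(Ŷ) = N²·Var(ȳ) = N²·(1 − n/N)·s²/n.
f = 6279/28243 = 0.22232058; Var(ȳ) = 0.77767942·8312/6279 = 1.0294747.
Var(Ŷ) = 28243² · 1.0294747 = 8.2117805 × 10^8.
SE(Ŷ) = √(8.2117805 × 10^8) = 28656.2.

28656.2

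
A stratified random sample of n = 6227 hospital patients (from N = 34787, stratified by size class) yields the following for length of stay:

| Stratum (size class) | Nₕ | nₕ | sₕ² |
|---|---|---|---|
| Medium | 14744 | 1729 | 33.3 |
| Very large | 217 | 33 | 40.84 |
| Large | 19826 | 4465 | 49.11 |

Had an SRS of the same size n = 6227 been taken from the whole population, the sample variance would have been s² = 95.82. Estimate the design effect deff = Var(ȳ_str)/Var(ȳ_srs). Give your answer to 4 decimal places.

0.4641

Var(ȳ_str) = Σ Wₕ²(1−fₕ)sₕ²/nₕ with Wₕ = Nₕ/34787:
  Medium: (14744/34787)²·(1−1729/14744)·33.3/1729 = 0.0030540404
  Very large: (217/34787)²·(1−33/217)·40.84/33 = 4.0833386 × 10^-5
  Large: (19826/34787)²·(1−4465/19826)·49.11/4465 = 0.0027680193
  → Var(ȳ_str) = 0.0058628931.
Var(ȳ_srs) = (1 − 6227/34787)·95.82/6227 = 0.01263335.
deff = 0.0058628931 / 0.01263335 = 0.4641.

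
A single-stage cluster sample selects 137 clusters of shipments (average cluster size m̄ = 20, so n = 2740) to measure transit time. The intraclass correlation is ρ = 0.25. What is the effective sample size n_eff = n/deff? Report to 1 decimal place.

deff = 1 + (20 − 1)·0.25 = 1 + 4.75 = 5.75.
n_eff = 2740 / 5.75 = 476.5.

476.5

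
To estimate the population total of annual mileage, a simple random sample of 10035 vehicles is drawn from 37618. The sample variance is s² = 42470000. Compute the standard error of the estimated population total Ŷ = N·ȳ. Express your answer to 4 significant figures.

2.096 × 10^6

Var(Ŷ) = N²·Var(ȳ) = N²·(1 − n/N)·s²/n.
f = 10035/37618 = 0.26676059; Var(ȳ) = 0.73323941·42470000/10035 = 3103.2065.
Var(Ŷ) = 37618² · 3103.2065 = 4.3913907 × 10^12.
SE(Ŷ) = √(4.3913907 × 10^12) = 2.096 × 10^6.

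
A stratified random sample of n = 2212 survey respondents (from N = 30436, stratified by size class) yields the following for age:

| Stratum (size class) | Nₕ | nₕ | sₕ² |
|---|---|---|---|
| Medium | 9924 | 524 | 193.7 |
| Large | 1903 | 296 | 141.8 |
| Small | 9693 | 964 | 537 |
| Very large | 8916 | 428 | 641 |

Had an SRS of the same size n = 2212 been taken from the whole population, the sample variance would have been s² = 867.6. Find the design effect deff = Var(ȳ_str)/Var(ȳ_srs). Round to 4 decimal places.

Var(ȳ_str) = Σ Wₕ²(1−fₕ)sₕ²/nₕ with Wₕ = Nₕ/30436:
  Medium: (9924/30436)²·(1−524/9924)·193.7/524 = 0.037225264
  Large: (1903/30436)²·(1−296/1903)·141.8/296 = 0.0015814812
  Small: (9693/30436)²·(1−964/9693)·537/964 = 0.050879731
  Very large: (8916/30436)²·(1−428/8916)·641/428 = 0.12235298
  → Var(ȳ_str) = 0.21203946.
Var(ȳ_srs) = (1 − 2212/30436)·867.6/2212 = 0.36371851.
deff = 0.21203946 / 0.36371851 = 0.5830.

0.5830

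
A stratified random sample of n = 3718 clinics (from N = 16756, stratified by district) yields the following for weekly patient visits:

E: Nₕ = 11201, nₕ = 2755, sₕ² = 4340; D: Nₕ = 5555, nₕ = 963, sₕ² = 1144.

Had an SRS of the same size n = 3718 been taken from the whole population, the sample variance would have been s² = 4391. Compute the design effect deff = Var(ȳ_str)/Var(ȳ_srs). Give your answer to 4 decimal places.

0.6951

Var(ȳ_str) = Σ Wₕ²(1−fₕ)sₕ²/nₕ with Wₕ = Nₕ/16756:
  E: (11201/16756)²·(1−2755/11201)·4340/2755 = 0.53080536
  D: (5555/16756)²·(1−963/5555)·1144/963 = 0.1079307
  → Var(ȳ_str) = 0.63873606.
Var(ȳ_srs) = (1 − 3718/16756)·4391/3718 = 0.91895591.
deff = 0.63873606 / 0.91895591 = 0.6951.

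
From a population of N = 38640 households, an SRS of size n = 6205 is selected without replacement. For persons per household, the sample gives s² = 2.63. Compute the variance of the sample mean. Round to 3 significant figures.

Under SRS without replacement, Var(ȳ) = (1 − f)·s²/n with f = n/N = 6205/38640 = 0.16058489.
Var(ȳ) = (1 − 0.16058489)·2.63/6205 = 0.83941511·4.2385173 × 10^-4 = 3.5578755 × 10^-4.

3.56 × 10^-4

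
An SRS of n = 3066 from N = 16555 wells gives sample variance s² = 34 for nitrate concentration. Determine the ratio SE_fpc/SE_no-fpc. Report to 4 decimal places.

f = n/N = 3066/16555 = 0.18520085.
SE_no-fpc = √(s²/n) = 0.10530606; SE_fpc = √((1−f)s²/n) = 0.09505581.
Ratio = √(1−f) = 0.90266226.

0.9027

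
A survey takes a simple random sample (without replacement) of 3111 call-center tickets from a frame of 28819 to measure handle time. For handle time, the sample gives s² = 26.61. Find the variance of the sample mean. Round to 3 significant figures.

0.00763

Under SRS without replacement, Var(ȳ) = (1 − f)·s²/n with f = n/N = 3111/28819 = 0.10794962.
Var(ȳ) = (1 − 0.10794962)·26.61/3111 = 0.89205038·0.0085535198 = 0.0076301706.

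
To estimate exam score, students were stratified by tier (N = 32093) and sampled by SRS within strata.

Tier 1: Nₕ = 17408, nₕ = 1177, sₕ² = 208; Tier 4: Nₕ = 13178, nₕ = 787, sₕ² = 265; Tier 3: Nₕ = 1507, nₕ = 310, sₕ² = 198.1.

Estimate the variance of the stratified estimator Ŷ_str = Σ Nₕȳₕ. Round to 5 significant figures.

1.0607 × 10^8

Var(Ŷ_str) = Σₕ Nₕ²(1 − fₕ)sₕ²/nₕ.
Tier 1: 17408²·(1 − 1177/17408)·208/1177 = 4.9932238 × 10^7.
Tier 4: 13178²·(1 − 787/13178)·265/787 = 5.4982819 × 10^7.
Tier 3: 1507²·(1 − 310/1507)·198.1/310 = 1.1527369 × 10^6.
Sum = 1.0606779 × 10^8.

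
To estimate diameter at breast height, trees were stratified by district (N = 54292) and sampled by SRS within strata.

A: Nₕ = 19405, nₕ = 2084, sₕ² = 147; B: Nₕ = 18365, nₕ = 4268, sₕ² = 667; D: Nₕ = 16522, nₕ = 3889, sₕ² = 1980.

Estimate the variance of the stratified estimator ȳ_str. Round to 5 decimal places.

Var(ȳ_str) = Σₕ Wₕ²(1 − fₕ)sₕ²/nₕ with Wₕ = Nₕ/N, N = 54292.
A: Wₕ = 0.35741914; term = 0.35741914²·(1 − 0.10739500)·147/2084 = 0.0080433052.
B: Wₕ = 0.33826346; term = 0.33826346²·(1 − 0.23239858)·667/4268 = 0.013726107.
D: Wₕ = 0.30431739; term = 0.30431739²·(1 − 0.23538313)·1980/3889 = 0.036051611.
Sum = 0.057821023.

0.05782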